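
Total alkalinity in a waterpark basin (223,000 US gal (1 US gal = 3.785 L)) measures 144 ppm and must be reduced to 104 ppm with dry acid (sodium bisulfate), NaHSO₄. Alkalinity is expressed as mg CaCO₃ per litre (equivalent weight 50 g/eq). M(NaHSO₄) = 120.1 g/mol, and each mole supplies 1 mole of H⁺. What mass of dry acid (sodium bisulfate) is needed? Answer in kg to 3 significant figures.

81.1 kg

Volume: 223,000 US gal × 3.785 L/gal = 844,055 L.
Alkalinity to neutralize: (144 − 104) = 40 mg/L as CaCO₃ × 844,055 L = 33,760 g as CaCO₃.
Equivalents of H⁺ required: 33,760 ÷ 50 g/eq = 675.2 eq = 675.2 mol NaHSO₄.
Mass of NaHSO₄: 675.2 × 120.1 = 81,100 g.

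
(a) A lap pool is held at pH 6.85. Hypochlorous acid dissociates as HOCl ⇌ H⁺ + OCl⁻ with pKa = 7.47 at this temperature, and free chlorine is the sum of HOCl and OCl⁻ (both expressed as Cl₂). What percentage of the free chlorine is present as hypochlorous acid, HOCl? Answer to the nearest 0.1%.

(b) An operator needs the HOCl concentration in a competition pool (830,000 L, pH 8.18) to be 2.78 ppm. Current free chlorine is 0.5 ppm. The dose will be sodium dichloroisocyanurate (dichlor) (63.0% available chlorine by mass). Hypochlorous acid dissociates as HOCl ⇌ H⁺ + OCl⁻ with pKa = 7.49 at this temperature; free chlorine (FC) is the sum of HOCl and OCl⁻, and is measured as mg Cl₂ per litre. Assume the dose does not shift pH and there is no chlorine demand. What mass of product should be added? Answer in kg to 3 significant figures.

(a) [OCl⁻]/[HOCl] = 10^(pH − pKa) = 10^(6.85 − 7.47) = 10^-0.62 = 0.2399.
(a) Fraction as HOCl = 1 / (1 + 0.2399) = 0.8065.

(b) [OCl⁻]/[HOCl] = 10^(pH − pKa) = 10^(8.18 − 7.49) = 4.898; fraction as HOCl = 1/(1 + 4.898) = 0.1696.
(b) Free chlorine required for 2.78 ppm HOCl: 2.78 / 0.1696 = 16.4 ppm.
(b) FC to add: 16.4 − 0.5 = 15.9 mg/L as Cl₂.
(b) Cl₂ equivalent: 15.9 mg/L × 830,000 L = 13,190 g.
(b) Product at 63.0% available Cl: 13,190 / 0.63 = 20,940 g.

(a) 80.7%; (b) 20.9 kg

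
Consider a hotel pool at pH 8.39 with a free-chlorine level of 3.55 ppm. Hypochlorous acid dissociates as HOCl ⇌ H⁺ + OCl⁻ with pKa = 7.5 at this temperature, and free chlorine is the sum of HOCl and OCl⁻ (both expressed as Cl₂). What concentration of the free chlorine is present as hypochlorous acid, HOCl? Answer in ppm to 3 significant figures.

0.405 ppm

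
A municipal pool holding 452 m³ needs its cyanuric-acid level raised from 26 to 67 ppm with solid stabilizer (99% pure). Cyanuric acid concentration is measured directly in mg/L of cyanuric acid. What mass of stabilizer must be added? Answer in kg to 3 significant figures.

Volume: 452 m³ = 452,000 L.
CYA to add: (67 − 26) = 41 mg/L × 452,000 L = 18,530 g cyanuric acid.
At 99% purity: 18,530 / 0.99 = 18,720 g product.

18.7 kg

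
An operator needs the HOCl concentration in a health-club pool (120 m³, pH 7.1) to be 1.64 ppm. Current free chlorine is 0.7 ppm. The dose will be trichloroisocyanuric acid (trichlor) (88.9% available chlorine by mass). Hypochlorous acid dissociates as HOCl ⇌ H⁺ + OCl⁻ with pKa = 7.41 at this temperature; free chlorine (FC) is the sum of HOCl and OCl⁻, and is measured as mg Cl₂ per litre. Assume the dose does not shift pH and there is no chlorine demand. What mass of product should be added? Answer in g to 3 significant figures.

235 g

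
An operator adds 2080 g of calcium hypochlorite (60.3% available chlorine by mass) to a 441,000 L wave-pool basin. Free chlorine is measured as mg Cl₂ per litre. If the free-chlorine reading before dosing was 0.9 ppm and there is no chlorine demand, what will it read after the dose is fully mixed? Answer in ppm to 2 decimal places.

3.74 ppm

Available chlorine delivered: 2080 g × 0.603 = 1254 g as Cl₂.
Concentration rise: 1254 g / 441,000 L = 2.844 mg/L = 2.84 ppm.
Final FC: 0.9 + 2.84 = 3.74 ppm.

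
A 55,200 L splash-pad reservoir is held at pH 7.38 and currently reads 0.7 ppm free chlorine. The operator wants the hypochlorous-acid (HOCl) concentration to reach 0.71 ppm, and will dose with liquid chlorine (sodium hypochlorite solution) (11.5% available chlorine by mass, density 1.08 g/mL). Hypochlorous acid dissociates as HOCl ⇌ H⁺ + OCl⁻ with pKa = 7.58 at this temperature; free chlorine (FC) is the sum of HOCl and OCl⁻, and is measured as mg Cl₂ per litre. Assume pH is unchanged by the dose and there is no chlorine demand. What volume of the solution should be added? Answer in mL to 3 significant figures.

204 mL

[OCl⁻]/[HOCl] = 10^(pH − pKa) = 10^(7.38 − 7.58) = 0.631; fraction as HOCl = 1/(1 + 0.631) = 0.6131.
Free chlorine required for 0.71 ppm HOCl: 0.71 / 0.6131 = 1.158 ppm.
FC to add: 1.158 − 0.7 = 0.458 mg/L as Cl₂.
Cl₂ equivalent: 0.458 mg/L × 55,200 L = 25.28 g.
Product at 11.5% available Cl: 25.28 / 0.115 = 219.8 g.
Volume: 219.8 g ÷ 1.08 g/mL = 203.5 mL.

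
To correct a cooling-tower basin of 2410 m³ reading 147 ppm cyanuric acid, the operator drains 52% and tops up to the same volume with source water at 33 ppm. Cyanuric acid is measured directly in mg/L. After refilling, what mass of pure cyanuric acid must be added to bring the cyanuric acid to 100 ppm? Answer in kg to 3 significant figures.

29.6 kg

Volume: 2410 m³ = 2,410,000 L.
After draining 52% and refilling: 147 × 0.48 + 33 × 0.52 = 87.72 ppm.
Deficit to target: 100 − 87.72 = 12.28 mg/L.
Mass: 12.28 mg/L × 2,410,000 L = 29,590 g cyanuric acid.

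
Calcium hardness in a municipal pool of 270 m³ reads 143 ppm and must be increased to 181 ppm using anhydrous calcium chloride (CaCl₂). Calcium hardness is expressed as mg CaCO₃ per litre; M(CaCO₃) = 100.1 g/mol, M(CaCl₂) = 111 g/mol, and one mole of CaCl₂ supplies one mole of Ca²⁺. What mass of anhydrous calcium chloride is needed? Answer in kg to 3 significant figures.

Volume: 270 m³ = 270,000 L.
Hardness to add: (181 − 143) = 38 mg/L as CaCO₃ × 270,000 L = 10,260 g as CaCO₃.
Moles of Ca²⁺ (1 mol Ca²⁺ ≡ 1 mol CaCO₃): 10,260 / 100.1 g/mol = 102.5 mol.
Mass of CaCl₂: 102.5 × 111 = 11,380 g.

11.4 kg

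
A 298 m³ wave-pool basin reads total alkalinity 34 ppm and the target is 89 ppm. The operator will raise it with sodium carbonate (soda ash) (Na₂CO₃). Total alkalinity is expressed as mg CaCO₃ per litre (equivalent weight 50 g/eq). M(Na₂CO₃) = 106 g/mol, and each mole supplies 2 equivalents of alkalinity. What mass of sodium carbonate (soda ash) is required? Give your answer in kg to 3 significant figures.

Volume: 298 m³ = 298,000 L.
Alkalinity to add: (89 − 34) = 55 mg/L as CaCO₃ × 298,000 L = 16,390 g as CaCO₃.
Equivalents: 16,390 g ÷ 50 g/eq = 327.8 eq.
Each mole of Na₂CO₃ supplies 2 eq, so 327.8 / 2 = 163.9 mol.
Mass: 163.9 mol × 106 g/mol = 17,370 g.

17.4 kg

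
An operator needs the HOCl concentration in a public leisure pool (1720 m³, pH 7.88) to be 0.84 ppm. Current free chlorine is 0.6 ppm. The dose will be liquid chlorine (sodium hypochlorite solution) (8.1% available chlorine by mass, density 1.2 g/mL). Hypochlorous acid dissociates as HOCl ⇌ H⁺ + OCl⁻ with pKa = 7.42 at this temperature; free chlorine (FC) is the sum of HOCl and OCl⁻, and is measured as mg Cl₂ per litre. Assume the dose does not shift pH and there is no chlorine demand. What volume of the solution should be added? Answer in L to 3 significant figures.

Volume: 1720 m³ = 1,720,000 L.
[OCl⁻]/[HOCl] = 10^(pH − pKa) = 10^(7.88 − 7.42) = 2.884; fraction as HOCl = 1/(1 + 2.884) = 0.2575.
Free chlorine required for 0.84 ppm HOCl: 0.84 / 0.2575 = 3.263 ppm.
FC to add: 3.263 − 0.6 = 2.663 mg/L as Cl₂.
Cl₂ equivalent: 2.663 mg/L × 1,720,000 L = 4580 g.
Product at 8.1% available Cl: 4580 / 0.081 = 56,540 g.
Volume: 56,540 g ÷ 1.2 g/mL = 47,120 mL.

47.1 L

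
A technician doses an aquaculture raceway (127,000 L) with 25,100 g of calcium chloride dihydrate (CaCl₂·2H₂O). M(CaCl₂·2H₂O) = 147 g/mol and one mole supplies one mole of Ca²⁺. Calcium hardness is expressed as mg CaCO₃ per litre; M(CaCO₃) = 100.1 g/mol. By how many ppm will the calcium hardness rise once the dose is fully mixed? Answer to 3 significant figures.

Moles of Ca²⁺: 25,100 g ÷ 147 g/mol = 170.7 mol.
As CaCO₃: 170.7 mol × 100.1 g/mol = 17,090 g.
Rise: 17,090 g / 127,000 L × 1000 = 134.6 mg/L.

135 ppm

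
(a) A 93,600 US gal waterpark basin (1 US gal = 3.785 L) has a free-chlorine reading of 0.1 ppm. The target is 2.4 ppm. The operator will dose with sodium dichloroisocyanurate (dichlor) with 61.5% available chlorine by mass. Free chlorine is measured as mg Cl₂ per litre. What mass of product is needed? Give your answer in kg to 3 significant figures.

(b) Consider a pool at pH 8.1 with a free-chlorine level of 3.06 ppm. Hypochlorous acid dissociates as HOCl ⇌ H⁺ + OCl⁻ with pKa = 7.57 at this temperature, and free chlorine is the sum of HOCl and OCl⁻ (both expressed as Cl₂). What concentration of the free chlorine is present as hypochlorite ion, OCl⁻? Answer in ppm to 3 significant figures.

(a) 1.32 kg; (b) 2.36 ppm

(a) Volume: 93,600 US gal × 3.785 L/gal = 354,276 L.
(a) Chlorine deficit: 2.4 − 0.1 = 2.3 ppm = 2.3 mg/L as Cl₂.
(a) Cl₂ equivalent needed: 2.3 mg/L × 354,276 L = 814,800 mg = 814.8 g.
(a) Product at 61.5% available chlorine: 814.8 / 0.615 = 1325 g.

(b) [OCl⁻]/[HOCl] = 10^(pH − pKa) = 10^(8.1 − 7.57) = 10^0.53 = 3.388.
(b) Fraction as HOCl = 1 / (1 + 3.388) = 0.2279.
(b) OCl⁻ = (1 − 0.2279) × 3.06 ppm = 2.363 ppm.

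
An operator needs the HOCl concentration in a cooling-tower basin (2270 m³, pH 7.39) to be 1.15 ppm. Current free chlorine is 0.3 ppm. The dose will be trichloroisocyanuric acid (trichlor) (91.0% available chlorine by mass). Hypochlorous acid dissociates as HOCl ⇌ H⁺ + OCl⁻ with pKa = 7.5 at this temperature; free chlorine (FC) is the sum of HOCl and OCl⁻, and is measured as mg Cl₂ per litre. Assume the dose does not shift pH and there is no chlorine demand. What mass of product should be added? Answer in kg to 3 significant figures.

Volume: 2270 m³ = 2,270,000 L.
[OCl⁻]/[HOCl] = 10^(pH − pKa) = 10^(7.39 − 7.5) = 0.7762; fraction as HOCl = 1/(1 + 0.7762) = 0.563.
Free chlorine required for 1.15 ppm HOCl: 1.15 / 0.563 = 2.043 ppm.
FC to add: 2.043 − 0.3 = 1.743 mg/L as Cl₂.
Cl₂ equivalent: 1.743 mg/L × 2,270,000 L = 3956 g.
Product at 91.0% available Cl: 3956 / 0.91 = 4347 g.

4.35 kg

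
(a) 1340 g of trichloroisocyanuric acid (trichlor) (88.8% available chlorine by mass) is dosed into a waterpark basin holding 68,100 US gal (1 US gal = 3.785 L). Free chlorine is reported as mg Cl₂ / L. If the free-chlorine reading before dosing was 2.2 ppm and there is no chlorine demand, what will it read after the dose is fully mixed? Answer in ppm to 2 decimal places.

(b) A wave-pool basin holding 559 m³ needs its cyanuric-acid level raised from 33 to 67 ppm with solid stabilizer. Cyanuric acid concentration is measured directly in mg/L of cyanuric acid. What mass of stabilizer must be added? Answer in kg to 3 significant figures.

(a) 6.82 ppm; (b) 19.0 kg

(a) Volume: 68,100 US gal × 3.785 L/gal = 257,758 L.
(a) Available chlorine delivered: 1340 g × 0.888 = 1190 g as Cl₂.
(a) Concentration rise: 1190 g / 257,758 L = 4.616 mg/L = 4.62 ppm.
(a) Final FC: 2.2 + 4.62 = 6.82 ppm.

(b) Volume: 559 m³ = 559,000 L.
(b) CYA to add: (67 − 33) = 34 mg/L × 559,000 L = 19,010 g cyanuric acid.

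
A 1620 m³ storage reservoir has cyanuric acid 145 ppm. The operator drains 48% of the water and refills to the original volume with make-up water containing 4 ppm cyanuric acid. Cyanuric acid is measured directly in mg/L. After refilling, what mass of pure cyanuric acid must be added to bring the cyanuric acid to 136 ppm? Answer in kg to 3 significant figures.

95.1 kg

Volume: 1620 m³ = 1,620,000 L.
After draining 48% and refilling: 145 × 0.52 + 4 × 0.48 = 77.32 ppm.
Deficit to target: 136 − 77.32 = 58.68 mg/L.
Mass: 58.68 mg/L × 1,620,000 L = 95,060 g cyanuric acid.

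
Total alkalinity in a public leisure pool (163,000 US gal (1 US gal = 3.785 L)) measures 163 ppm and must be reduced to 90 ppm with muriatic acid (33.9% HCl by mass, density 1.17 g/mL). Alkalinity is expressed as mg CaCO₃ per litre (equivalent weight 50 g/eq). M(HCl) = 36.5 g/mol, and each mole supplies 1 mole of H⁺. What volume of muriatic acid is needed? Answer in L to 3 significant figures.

82.9 L

Volume: 163,000 US gal × 3.785 L/gal = 616,955 L.
Alkalinity to neutralize: (163 − 90) = 73 mg/L as CaCO₃ × 616,955 L = 45,040 g as CaCO₃.
Equivalents of H⁺ required: 45,040 ÷ 50 g/eq = 900.8 eq = 900.8 mol HCl.
Mass of HCl: 900.8 × 36.5 = 32,880 g.
Mass of 33.9% solution: 32,880 / 0.339 = 96,980 g.
Volume: 96,980 g ÷ 1.17 g/mL = 82,890 mL.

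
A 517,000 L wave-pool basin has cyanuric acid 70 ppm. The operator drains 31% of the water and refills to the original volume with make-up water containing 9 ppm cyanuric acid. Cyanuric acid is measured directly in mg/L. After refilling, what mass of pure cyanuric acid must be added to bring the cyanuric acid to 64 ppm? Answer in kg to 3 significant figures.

6.67 kg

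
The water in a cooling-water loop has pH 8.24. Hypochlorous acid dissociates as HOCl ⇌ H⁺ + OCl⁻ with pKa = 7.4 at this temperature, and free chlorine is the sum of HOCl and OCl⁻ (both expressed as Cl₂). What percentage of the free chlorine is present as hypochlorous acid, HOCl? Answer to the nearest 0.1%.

[OCl⁻]/[HOCl] = 10^(pH − pKa) = 10^(8.24 − 7.4) = 10^0.84 = 6.918.
Fraction as HOCl = 1 / (1 + 6.918) = 0.1263.

12.6%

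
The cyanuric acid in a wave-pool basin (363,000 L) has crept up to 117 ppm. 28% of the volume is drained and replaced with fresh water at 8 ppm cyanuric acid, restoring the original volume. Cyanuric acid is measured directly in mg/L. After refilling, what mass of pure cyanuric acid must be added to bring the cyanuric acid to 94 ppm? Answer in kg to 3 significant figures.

After draining 28% and refilling: 117 × 0.72 + 8 × 0.28 = 86.48 ppm.
Deficit to target: 94 − 86.48 = 7.52 mg/L.
Mass: 7.52 mg/L × 363,000 L = 2730 g cyanuric acid.

2.73 kg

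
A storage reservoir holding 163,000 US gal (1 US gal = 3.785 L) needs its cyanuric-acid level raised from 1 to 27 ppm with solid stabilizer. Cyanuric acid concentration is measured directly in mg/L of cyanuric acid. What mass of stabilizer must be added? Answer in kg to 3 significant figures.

16.0 kg

Volume: 163,000 US gal × 3.785 L/gal = 616,955 L.
CYA to add: (27 − 1) = 26 mg/L × 616,955 L = 16,040 g cyanuric acid.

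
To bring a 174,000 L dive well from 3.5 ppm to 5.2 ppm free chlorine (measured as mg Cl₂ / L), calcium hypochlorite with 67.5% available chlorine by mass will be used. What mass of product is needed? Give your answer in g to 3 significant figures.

Chlorine deficit: 5.2 − 3.5 = 1.7 ppm = 1.7 mg/L as Cl₂.
Cl₂ equivalent needed: 1.7 mg/L × 174,000 L = 295,800 mg = 295.8 g.
Product at 67.5% available chlorine: 295.8 / 0.675 = 438.2 g.

438 g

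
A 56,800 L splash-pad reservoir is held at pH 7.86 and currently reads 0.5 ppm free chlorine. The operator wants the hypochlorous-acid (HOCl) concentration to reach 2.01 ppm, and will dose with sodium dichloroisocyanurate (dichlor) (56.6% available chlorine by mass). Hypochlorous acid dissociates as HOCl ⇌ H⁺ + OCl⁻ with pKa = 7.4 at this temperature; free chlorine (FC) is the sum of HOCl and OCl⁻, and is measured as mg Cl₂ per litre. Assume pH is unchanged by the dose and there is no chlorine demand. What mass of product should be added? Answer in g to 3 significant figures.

733 g

[OCl⁻]/[HOCl] = 10^(pH − pKa) = 10^(7.86 − 7.4) = 2.884; fraction as HOCl = 1/(1 + 2.884) = 0.2575.
Free chlorine required for 2.01 ppm HOCl: 2.01 / 0.2575 = 7.807 ppm.
FC to add: 7.807 − 0.5 = 7.307 mg/L as Cl₂.
Cl₂ equivalent: 7.307 mg/L × 56,800 L = 415 g.
Product at 56.6% available Cl: 415 / 0.566 = 733.3 g.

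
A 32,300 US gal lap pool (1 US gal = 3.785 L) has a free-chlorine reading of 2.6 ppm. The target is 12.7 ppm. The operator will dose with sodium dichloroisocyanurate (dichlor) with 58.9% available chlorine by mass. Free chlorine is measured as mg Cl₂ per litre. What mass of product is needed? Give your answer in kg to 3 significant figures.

2.10 kg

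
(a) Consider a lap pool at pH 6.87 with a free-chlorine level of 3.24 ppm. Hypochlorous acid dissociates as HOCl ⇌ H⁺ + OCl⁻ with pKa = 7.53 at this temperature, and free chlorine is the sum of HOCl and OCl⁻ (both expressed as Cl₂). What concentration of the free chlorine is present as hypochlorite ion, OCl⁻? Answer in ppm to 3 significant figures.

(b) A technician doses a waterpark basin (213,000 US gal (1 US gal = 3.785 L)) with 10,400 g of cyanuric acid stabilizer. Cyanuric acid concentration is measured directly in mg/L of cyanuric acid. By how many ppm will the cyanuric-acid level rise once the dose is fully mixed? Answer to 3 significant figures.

(a) 0.582 ppm; (b) 12.9 ppm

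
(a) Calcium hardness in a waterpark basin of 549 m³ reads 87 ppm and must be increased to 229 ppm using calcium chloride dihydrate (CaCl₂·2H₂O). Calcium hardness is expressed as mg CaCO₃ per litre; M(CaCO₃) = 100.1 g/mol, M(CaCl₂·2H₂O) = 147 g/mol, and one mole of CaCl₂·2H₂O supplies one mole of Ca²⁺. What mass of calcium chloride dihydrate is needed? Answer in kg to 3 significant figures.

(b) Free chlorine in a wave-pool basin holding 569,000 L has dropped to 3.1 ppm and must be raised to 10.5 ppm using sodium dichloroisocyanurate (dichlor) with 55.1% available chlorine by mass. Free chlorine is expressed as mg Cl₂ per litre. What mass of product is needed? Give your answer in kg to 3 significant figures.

(a) Volume: 549 m³ = 549,000 L.
(a) Hardness to add: (229 − 87) = 142 mg/L as CaCO₃ × 549,000 L = 77,960 g as CaCO₃.
(a) Moles of Ca²⁺ (1 mol Ca²⁺ ≡ 1 mol CaCO₃): 77,960 / 100.1 g/mol = 778.8 mol.
(a) Mass of CaCl₂·2H₂O: 778.8 × 147 = 114,500 g.

(b) Chlorine deficit: 10.5 − 3.1 = 7.4 ppm = 7.4 mg/L as Cl₂.
(b) Cl₂ equivalent needed: 7.4 mg/L × 569,000 L = 4,211,000 mg = 4211 g.
(b) Product at 55.1% available chlorine: 4211 / 0.551 = 7642 g.

(a) 114 kg; (b) 7.64 kg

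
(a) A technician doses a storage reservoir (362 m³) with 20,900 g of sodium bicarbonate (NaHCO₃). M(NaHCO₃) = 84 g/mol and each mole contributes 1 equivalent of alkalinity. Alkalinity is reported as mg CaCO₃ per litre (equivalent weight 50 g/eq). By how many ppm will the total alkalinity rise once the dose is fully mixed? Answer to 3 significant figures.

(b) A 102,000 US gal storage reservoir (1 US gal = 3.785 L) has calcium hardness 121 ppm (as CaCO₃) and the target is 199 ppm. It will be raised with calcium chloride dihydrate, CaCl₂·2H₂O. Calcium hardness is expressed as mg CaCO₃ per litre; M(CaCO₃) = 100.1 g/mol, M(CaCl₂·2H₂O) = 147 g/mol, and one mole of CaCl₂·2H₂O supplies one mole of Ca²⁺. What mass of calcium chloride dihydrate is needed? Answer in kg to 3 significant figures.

(a) Volume: 362 m³ = 362,000 L.
(a) Moles of NaHCO₃: 20,900 g ÷ 84 g/mol = 248.8 mol → 248.8 eq of alkalinity.
(a) As CaCO₃: 248.8 eq × 50 g/eq = 12,440 g.
(a) Rise: 12,440 g / 362,000 L × 1000 = 34.37 mg/L.

(b) Volume: 102,000 US gal × 3.785 L/gal = 386,070 L.
(b) Hardness to add: (199 − 121) = 78 mg/L as CaCO₃ × 386,070 L = 30,110 g as CaCO₃.
(b) Moles of Ca²⁺ (1 mol Ca²⁺ ≡ 1 mol CaCO₃): 30,110 / 100.1 g/mol = 300.8 mol.
(b) Mass of CaCl₂·2H₂O: 300.8 × 147 = 44,220 g.

(a) 34.4 ppm; (b) 44.2 kg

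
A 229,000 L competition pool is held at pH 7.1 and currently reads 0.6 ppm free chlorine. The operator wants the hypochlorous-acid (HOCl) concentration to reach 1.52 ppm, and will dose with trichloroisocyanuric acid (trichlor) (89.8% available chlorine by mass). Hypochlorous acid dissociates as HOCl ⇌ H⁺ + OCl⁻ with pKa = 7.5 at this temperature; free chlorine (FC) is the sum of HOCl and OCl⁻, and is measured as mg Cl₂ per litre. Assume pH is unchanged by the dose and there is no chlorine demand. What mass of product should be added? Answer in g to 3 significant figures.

389 g

[OCl⁻]/[HOCl] = 10^(pH − pKa) = 10^(7.1 − 7.5) = 0.3981; fraction as HOCl = 1/(1 + 0.3981) = 0.7153.
Free chlorine required for 1.52 ppm HOCl: 1.52 / 0.7153 = 2.125 ppm.
FC to add: 2.125 − 0.6 = 1.525 mg/L as Cl₂.
Cl₂ equivalent: 1.525 mg/L × 229,000 L = 349.3 g.
Product at 89.8% available Cl: 349.3 / 0.898 = 388.9 g.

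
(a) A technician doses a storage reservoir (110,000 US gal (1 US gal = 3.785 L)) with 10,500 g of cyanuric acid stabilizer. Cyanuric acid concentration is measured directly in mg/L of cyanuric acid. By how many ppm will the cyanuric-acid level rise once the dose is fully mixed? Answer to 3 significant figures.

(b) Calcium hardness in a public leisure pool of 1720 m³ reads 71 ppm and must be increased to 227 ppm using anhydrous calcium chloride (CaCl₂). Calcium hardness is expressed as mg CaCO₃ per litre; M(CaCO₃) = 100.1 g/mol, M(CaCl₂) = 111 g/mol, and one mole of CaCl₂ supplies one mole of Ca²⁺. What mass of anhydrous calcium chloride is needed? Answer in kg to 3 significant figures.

(a) Volume: 110,000 US gal × 3.785 L/gal = 416,350 L.
(a) Rise: 10,500 g / 416,350 L × 1000 = 25.22 mg/L.

(b) Volume: 1720 m³ = 1,720,000 L.
(b) Hardness to add: (227 − 71) = 156 mg/L as CaCO₃ × 1,720,000 L = 268,300 g as CaCO₃.
(b) Moles of Ca²⁺ (1 mol Ca²⁺ ≡ 1 mol CaCO₃): 268,300 / 100.1 g/mol = 2681 mol.
(b) Mass of CaCl₂: 2681 × 111 = 297,500 g.

(a) 25.2 ppm; (b) 298 kg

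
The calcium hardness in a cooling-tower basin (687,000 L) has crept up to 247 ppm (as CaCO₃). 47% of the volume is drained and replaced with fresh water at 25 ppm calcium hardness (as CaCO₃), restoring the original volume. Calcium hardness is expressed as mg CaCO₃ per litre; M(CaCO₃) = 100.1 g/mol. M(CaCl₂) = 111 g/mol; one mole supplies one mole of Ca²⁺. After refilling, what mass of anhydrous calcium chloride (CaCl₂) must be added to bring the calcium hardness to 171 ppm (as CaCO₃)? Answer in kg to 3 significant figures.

21.6 kg

After draining 47% and refilling: 247 × 0.53 + 25 × 0.47 = 142.66 ppm.
Deficit to target: 171 − 142.66 = 28.34 mg/L.
As CaCO₃: 28.34 mg/L × 687,000 L = 19,470 g; ÷ 100.1 = 194.5 mol Ca²⁺.
Mass: 194.5 × 111 = 21,590 g.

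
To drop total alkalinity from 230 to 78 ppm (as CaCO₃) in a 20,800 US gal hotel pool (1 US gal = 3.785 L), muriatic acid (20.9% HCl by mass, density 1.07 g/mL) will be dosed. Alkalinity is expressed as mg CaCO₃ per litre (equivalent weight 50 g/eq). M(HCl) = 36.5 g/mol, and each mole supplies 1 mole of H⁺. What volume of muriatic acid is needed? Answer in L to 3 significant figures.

39.1 L

Volume: 20,800 US gal × 3.785 L/gal = 78,728 L.
Alkalinity to neutralize: (230 − 78) = 152 mg/L as CaCO₃ × 78,728 L = 11,970 g as CaCO₃.
Equivalents of H⁺ required: 11,970 ÷ 50 g/eq = 239.3 eq = 239.3 mol HCl.
Mass of HCl: 239.3 × 36.5 = 8736 g.
Mass of 20.9% solution: 8736 / 0.209 = 41,800 g.
Volume: 41,800 g ÷ 1.07 g/mL = 39,060 mL.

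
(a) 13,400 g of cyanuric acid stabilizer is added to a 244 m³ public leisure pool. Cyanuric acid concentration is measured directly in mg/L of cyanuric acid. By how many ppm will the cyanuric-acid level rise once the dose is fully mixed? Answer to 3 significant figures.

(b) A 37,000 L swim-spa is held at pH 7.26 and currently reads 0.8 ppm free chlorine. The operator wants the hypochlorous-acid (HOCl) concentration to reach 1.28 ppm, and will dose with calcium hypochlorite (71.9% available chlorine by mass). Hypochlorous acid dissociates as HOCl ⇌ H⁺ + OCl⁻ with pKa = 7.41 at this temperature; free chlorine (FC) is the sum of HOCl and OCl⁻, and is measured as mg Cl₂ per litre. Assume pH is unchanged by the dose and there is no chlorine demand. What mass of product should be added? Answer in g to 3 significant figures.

(a) 54.9 ppm; (b) 71.3 g

(a) Volume: 244 m³ = 244,000 L.
(a) Rise: 13,400 g / 244,000 L × 1000 = 54.92 mg/L.

(b) [OCl⁻]/[HOCl] = 10^(pH − pKa) = 10^(7.26 − 7.41) = 0.7079; fraction as HOCl = 1/(1 + 0.7079) = 0.5855.
(b) Free chlorine required for 1.28 ppm HOCl: 1.28 / 0.5855 = 2.186 ppm.
(b) FC to add: 2.186 − 0.8 = 1.386 mg/L as Cl₂.
(b) Cl₂ equivalent: 1.386 mg/L × 37,000 L = 51.29 g.
(b) Product at 71.9% available Cl: 51.29 / 0.719 = 71.33 g.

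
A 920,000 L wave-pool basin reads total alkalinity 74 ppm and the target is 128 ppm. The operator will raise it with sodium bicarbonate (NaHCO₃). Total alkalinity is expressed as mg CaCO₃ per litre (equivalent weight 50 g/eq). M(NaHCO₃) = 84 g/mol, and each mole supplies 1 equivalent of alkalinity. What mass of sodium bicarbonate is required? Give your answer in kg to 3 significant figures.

Alkalinity to add: (128 − 74) = 54 mg/L as CaCO₃ × 920,000 L = 49,680 g as CaCO₃.
Equivalents: 49,680 g ÷ 50 g/eq = 993.6 eq.
NaHCO₃ supplies 1 eq per mole → 993.6 mol.
Mass: 993.6 mol × 84 g/mol = 83,460 g.

83.5 kg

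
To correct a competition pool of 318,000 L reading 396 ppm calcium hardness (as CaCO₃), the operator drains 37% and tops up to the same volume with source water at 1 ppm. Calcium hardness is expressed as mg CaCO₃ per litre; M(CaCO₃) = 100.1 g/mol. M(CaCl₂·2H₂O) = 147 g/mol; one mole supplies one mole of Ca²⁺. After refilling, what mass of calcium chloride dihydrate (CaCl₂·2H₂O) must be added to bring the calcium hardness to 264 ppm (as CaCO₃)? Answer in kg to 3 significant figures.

6.61 kg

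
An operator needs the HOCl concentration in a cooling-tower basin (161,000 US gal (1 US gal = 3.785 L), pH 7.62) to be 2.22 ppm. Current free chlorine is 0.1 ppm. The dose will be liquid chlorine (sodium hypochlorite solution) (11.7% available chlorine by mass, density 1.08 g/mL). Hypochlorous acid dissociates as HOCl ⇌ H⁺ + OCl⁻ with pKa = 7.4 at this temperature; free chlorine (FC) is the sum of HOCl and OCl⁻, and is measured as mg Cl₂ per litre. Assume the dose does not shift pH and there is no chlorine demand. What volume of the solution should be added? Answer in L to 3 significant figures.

Volume: 161,000 US gal × 3.785 L/gal = 609,385 L.
[OCl⁻]/[HOCl] = 10^(pH − pKa) = 10^(7.62 − 7.4) = 1.66; fraction as HOCl = 1/(1 + 1.66) = 0.376.
Free chlorine required for 2.22 ppm HOCl: 2.22 / 0.376 = 5.904 ppm.
FC to add: 5.904 − 0.1 = 5.804 mg/L as Cl₂.
Cl₂ equivalent: 5.804 mg/L × 609,385 L = 3537 g.
Product at 11.7% available Cl: 3537 / 0.117 = 30,230 g.
Volume: 30,230 g ÷ 1.08 g/mL = 27,990 mL.

28.0 L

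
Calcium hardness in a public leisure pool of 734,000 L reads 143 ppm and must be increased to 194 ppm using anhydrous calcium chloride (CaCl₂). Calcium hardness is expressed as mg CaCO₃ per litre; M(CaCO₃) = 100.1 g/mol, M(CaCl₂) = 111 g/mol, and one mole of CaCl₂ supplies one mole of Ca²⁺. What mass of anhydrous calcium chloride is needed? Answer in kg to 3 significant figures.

41.5 kg

Hardness to add: (194 − 143) = 51 mg/L as CaCO₃ × 734,000 L = 37,430 g as CaCO₃.
Moles of Ca²⁺ (1 mol Ca²⁺ ≡ 1 mol CaCO₃): 37,430 / 100.1 g/mol = 374 mol.
Mass of CaCl₂: 374 × 111 = 41,510 g.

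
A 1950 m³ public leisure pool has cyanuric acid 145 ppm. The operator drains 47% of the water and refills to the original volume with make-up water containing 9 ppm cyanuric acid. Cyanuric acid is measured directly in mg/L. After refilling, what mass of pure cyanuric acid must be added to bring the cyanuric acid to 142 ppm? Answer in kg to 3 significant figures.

Volume: 1950 m³ = 1,950,000 L.
After draining 47% and refilling: 145 × 0.53 + 9 × 0.47 = 81.08 ppm.
Deficit to target: 142 − 81.08 = 60.92 mg/L.
Mass: 60.92 mg/L × 1,950,000 L = 118,800 g cyanuric acid.

119 kg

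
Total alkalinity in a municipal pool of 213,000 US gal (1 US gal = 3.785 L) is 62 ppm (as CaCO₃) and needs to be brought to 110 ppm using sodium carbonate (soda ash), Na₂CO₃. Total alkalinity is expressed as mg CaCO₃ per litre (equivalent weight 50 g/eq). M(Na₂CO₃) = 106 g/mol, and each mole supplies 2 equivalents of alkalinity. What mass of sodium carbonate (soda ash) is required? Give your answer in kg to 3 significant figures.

Volume: 213,000 US gal × 3.785 L/gal = 806,205 L.
Alkalinity to add: (110 − 62) = 48 mg/L as CaCO₃ × 806,205 L = 38,700 g as CaCO₃.
Equivalents: 38,700 g ÷ 50 g/eq = 774 eq.
Each mole of Na₂CO₃ supplies 2 eq, so 774 / 2 = 387 mol.
Mass: 387 mol × 106 g/mol = 41,020 g.

41.0 kg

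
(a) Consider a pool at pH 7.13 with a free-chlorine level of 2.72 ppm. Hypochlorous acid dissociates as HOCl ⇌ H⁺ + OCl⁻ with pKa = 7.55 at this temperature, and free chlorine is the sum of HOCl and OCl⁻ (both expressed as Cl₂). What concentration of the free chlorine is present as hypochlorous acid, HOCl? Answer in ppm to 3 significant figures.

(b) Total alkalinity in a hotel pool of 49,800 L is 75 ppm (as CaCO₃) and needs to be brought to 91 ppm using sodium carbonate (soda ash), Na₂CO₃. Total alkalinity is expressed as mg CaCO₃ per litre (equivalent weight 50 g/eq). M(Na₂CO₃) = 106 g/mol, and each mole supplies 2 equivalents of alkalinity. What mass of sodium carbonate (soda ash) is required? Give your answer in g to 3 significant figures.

(a) [OCl⁻]/[HOCl] = 10^(pH − pKa) = 10^(7.13 − 7.55) = 10^-0.42 = 0.3802.
(a) Fraction as HOCl = 1 / (1 + 0.3802) = 0.7245.
(a) HOCl = 0.7245 × 2.72 ppm = 1.971 ppm.

(b) Alkalinity to add: (91 − 75) = 16 mg/L as CaCO₃ × 49,800 L = 796.8 g as CaCO₃.
(b) Equivalents: 796.8 g ÷ 50 g/eq = 15.94 eq.
(b) Each mole of Na₂CO₃ supplies 2 eq, so 15.94 / 2 = 7.968 mol.
(b) Mass: 7.968 mol × 106 g/mol = 844.6 g.

(a) 1.97 ppm; (b) 845 g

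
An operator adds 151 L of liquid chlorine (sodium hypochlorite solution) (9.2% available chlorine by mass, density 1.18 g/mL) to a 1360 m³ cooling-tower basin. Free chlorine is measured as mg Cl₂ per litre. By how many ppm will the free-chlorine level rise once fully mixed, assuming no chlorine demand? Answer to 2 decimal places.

Volume: 1360 m³ = 1,360,000 L.
Mass of solution: 151 L × 1000 mL/L × 1.18 g/mL = 178,200 g.
Available chlorine delivered: 178,200 g × 0.092 = 16,390 g as Cl₂.
Concentration rise: 16,390 g / 1,360,000 L = 12.05 mg/L = 12.05 ppm.

12.05 ppm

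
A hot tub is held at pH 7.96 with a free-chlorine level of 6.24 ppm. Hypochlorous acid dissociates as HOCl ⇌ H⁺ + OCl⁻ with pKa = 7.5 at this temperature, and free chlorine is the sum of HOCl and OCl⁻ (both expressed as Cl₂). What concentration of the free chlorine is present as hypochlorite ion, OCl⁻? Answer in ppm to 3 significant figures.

[OCl⁻]/[HOCl] = 10^(pH − pKa) = 10^(7.96 − 7.5) = 10^0.46 = 2.884.
Fraction as HOCl = 1 / (1 + 2.884) = 0.2575.
OCl⁻ = (1 − 0.2575) × 6.24 ppm = 4.633 ppm.

4.63 ppm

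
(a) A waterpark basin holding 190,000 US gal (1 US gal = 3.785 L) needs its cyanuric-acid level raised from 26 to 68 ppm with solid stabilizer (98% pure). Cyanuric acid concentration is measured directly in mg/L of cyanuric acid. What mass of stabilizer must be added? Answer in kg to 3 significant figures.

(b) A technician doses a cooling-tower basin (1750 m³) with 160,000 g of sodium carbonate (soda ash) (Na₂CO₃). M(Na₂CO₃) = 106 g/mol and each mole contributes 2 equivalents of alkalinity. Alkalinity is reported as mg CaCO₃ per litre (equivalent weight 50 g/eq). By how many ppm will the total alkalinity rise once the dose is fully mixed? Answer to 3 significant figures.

(a) 30.8 kg; (b) 86.3 ppm

(a) Volume: 190,000 US gal × 3.785 L/gal = 719,150 L.
(a) CYA to add: (68 − 26) = 42 mg/L × 719,150 L = 30,200 g cyanuric acid.
(a) At 98% purity: 30,200 / 0.98 = 30,820 g product.

(b) Volume: 1750 m³ = 1,750,000 L.
(b) Moles of Na₂CO₃: 160,000 g ÷ 106 g/mol = 1509 mol → 3019 eq of alkalinity.
(b) As CaCO₃: 3019 eq × 50 g/eq = 150,900 g.
(b) Rise: 150,900 g / 1,750,000 L × 1000 = 86.25 mg/L.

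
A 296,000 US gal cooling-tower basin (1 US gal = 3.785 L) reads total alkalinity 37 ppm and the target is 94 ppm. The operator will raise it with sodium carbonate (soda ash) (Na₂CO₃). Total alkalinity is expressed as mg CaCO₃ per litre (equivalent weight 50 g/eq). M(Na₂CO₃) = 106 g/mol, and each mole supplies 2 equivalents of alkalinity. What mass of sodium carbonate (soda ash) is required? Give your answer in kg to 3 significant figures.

Volume: 296,000 US gal × 3.785 L/gal = 1,120,360 L.
Alkalinity to add: (94 − 37) = 57 mg/L as CaCO₃ × 1,120,360 L = 63,860 g as CaCO₃.
Equivalents: 63,860 g ÷ 50 g/eq = 1277 eq.
Each mole of Na₂CO₃ supplies 2 eq, so 1277 / 2 = 638.6 mol.
Mass: 638.6 mol × 106 g/mol = 67,690 g.

67.7 kg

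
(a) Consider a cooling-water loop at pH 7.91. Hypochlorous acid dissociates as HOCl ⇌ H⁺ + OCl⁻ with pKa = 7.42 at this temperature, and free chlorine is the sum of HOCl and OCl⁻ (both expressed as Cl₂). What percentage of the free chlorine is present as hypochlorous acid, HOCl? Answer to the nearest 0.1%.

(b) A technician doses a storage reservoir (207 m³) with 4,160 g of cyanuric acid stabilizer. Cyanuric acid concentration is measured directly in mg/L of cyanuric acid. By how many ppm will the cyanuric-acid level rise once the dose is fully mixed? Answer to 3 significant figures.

(a) [OCl⁻]/[HOCl] = 10^(pH − pKa) = 10^(7.91 − 7.42) = 10^0.49 = 3.09.
(a) Fraction as HOCl = 1 / (1 + 3.09) = 0.2445.

(b) Volume: 207 m³ = 207,000 L.
(b) Rise: 4,160 g / 207,000 L × 1000 = 20.1 mg/L.

(a) 24.4%; (b) 20.1 ppm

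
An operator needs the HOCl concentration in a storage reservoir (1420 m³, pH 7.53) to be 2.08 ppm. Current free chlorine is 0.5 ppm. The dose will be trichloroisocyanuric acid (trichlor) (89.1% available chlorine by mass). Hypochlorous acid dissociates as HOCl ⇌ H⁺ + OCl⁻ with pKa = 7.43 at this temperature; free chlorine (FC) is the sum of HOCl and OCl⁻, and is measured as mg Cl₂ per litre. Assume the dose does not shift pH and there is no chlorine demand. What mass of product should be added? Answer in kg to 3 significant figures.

Volume: 1420 m³ = 1,420,000 L.
[OCl⁻]/[HOCl] = 10^(pH − pKa) = 10^(7.53 − 7.43) = 1.259; fraction as HOCl = 1/(1 + 1.259) = 0.4427.
Free chlorine required for 2.08 ppm HOCl: 2.08 / 0.4427 = 4.699 ppm.
FC to add: 4.699 − 0.5 = 4.199 mg/L as Cl₂.
Cl₂ equivalent: 4.199 mg/L × 1,420,000 L = 5962 g.
Product at 89.1% available Cl: 5962 / 0.891 = 6691 g.

6.69 kg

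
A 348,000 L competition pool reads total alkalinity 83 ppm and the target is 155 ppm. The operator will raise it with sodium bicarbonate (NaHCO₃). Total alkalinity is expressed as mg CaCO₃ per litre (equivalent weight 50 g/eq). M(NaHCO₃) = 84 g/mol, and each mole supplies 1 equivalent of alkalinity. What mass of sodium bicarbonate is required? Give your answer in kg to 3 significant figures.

Alkalinity to add: (155 − 83) = 72 mg/L as CaCO₃ × 348,000 L = 25,060 g as CaCO₃.
Equivalents: 25,060 g ÷ 50 g/eq = 501.1 eq.
NaHCO₃ supplies 1 eq per mole → 501.1 mol.
Mass: 501.1 mol × 84 g/mol = 42,090 g.

42.1 kg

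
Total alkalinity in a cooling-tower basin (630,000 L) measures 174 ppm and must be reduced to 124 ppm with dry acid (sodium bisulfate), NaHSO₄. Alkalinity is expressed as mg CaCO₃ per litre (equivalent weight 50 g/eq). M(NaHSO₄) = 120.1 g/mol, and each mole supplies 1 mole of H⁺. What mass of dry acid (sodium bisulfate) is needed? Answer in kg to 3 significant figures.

Alkalinity to neutralize: (174 − 124) = 50 mg/L as CaCO₃ × 630,000 L = 31,500 g as CaCO₃.
Equivalents of H⁺ required: 31,500 ÷ 50 g/eq = 630 eq = 630 mol NaHSO₄.
Mass of NaHSO₄: 630 × 120.1 = 75,660 g.

75.7 kg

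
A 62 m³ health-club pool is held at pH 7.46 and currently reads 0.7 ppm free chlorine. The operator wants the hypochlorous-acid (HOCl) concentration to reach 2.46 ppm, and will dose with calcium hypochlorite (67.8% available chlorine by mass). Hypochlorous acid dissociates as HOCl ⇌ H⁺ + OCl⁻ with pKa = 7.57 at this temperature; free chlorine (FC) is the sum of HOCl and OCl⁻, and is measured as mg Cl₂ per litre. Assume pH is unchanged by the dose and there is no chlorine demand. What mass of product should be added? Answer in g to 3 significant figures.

336 g

Volume: 62 m³ = 62,000 L.
[OCl⁻]/[HOCl] = 10^(pH − pKa) = 10^(7.46 − 7.57) = 0.7762; fraction as HOCl = 1/(1 + 0.7762) = 0.563.
Free chlorine required for 2.46 ppm HOCl: 2.46 / 0.563 = 4.37 ppm.
FC to add: 4.37 − 0.7 = 3.67 mg/L as Cl₂.
Cl₂ equivalent: 3.67 mg/L × 62,000 L = 227.5 g.
Product at 67.8% available Cl: 227.5 / 0.678 = 335.6 g.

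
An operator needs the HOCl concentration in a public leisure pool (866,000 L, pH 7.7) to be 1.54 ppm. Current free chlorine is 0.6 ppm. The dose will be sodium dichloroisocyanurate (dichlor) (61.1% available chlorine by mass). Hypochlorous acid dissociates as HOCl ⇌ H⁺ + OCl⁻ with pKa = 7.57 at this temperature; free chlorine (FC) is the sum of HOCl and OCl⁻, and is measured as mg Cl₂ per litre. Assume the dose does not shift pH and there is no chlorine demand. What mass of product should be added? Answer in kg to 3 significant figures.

[OCl⁻]/[HOCl] = 10^(pH − pKa) = 10^(7.7 − 7.57) = 1.349; fraction as HOCl = 1/(1 + 1.349) = 0.4257.
Free chlorine required for 1.54 ppm HOCl: 1.54 / 0.4257 = 3.617 ppm.
FC to add: 3.617 − 0.6 = 3.017 mg/L as Cl₂.
Cl₂ equivalent: 3.017 mg/L × 866,000 L = 2613 g.
Product at 61.1% available Cl: 2613 / 0.611 = 4277 g.

4.28 kg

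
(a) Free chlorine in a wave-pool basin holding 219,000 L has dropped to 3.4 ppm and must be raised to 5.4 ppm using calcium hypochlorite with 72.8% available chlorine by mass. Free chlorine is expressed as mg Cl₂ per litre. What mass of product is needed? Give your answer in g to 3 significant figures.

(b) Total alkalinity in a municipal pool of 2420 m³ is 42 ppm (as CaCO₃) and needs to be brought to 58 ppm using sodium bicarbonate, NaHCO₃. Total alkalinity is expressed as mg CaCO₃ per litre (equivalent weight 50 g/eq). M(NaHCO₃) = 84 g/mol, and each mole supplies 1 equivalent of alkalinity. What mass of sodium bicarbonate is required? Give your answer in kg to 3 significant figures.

(a) Chlorine deficit: 5.4 − 3.4 = 2 ppm = 2 mg/L as Cl₂.
(a) Cl₂ equivalent needed: 2 mg/L × 219,000 L = 438,000 mg = 438 g.
(a) Product at 72.8% available chlorine: 438 / 0.728 = 601.6 g.

(b) Volume: 2420 m³ = 2,420,000 L.
(b) Alkalinity to add: (58 − 42) = 16 mg/L as CaCO₃ × 2,420,000 L = 38,720 g as CaCO₃.
(b) Equivalents: 38,720 g ÷ 50 g/eq = 774.4 eq.
(b) NaHCO₃ supplies 1 eq per mole → 774.4 mol.
(b) Mass: 774.4 mol × 84 g/mol = 65,050 g.

(a) 602 g; (b) 65.0 kg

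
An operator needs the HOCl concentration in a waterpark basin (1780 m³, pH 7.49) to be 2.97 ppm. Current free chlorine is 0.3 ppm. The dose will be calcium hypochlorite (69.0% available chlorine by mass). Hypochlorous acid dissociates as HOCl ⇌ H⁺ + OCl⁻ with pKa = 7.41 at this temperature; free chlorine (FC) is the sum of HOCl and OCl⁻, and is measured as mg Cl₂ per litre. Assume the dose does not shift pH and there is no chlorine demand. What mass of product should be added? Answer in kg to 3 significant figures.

16.1 kg

Volume: 1780 m³ = 1,780,000 L.
[OCl⁻]/[HOCl] = 10^(pH − pKa) = 10^(7.49 − 7.41) = 1.202; fraction as HOCl = 1/(1 + 1.202) = 0.4541.
Free chlorine required for 2.97 ppm HOCl: 2.97 / 0.4541 = 6.541 ppm.
FC to add: 6.541 − 0.3 = 6.241 mg/L as Cl₂.
Cl₂ equivalent: 6.241 mg/L × 1,780,000 L = 11,110 g.
Product at 69.0% available Cl: 11,110 / 0.69 = 16,100 g.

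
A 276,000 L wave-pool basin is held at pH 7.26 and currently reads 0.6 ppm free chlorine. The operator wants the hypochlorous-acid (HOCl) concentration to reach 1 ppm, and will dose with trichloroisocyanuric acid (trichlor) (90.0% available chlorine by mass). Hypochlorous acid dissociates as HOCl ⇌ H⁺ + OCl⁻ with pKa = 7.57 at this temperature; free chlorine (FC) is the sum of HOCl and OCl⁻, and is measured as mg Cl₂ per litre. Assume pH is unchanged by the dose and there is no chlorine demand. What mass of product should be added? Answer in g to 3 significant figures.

273 g

[OCl⁻]/[HOCl] = 10^(pH − pKa) = 10^(7.26 − 7.57) = 0.4898; fraction as HOCl = 1/(1 + 0.4898) = 0.6712.
Free chlorine required for 1 ppm HOCl: 1 / 0.6712 = 1.49 ppm.
FC to add: 1.49 − 0.6 = 0.8898 mg/L as Cl₂.
Cl₂ equivalent: 0.8898 mg/L × 276,000 L = 245.6 g.
Product at 90.0% available Cl: 245.6 / 0.9 = 272.9 g.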